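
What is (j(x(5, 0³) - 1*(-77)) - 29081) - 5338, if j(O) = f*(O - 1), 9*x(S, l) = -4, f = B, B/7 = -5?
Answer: -333571/9 ≈ -37063.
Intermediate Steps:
B = -35 (B = 7*(-5) = -35)
f = -35
x(S, l) = -4/9 (x(S, l) = (⅑)*(-4) = -4/9)
j(O) = 35 - 35*O (j(O) = -35*(O - 1) = -35*(-1 + O) = 35 - 35*O)
(j(x(5, 0³) - 1*(-77)) - 29081) - 5338 = ((35 - 35*(-4/9 - 1*(-77))) - 29081) - 5338 = ((35 - 35*(-4/9 + 77)) - 29081) - 5338 = ((35 - 35*689/9) - 29081) - 5338 = ((35 - 24115/9) - 29081) - 5338 = (-23800/9 - 29081) - 5338 = -285529/9 - 5338 = -333571/9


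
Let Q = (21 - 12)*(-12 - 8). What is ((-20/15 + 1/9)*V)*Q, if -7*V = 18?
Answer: -3960/7 ≈ -565.71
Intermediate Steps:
V = -18/7 (V = -1/7*18 = -18/7 ≈ -2.5714)
Q = -180 (Q = 9*(-20) = -180)
((-20/15 + 1/9)*V)*Q = ((-20/15 + 1/9)*(-18/7))*(-180) = ((-20*1/15 + 1*(1/9))*(-18/7))*(-180) = ((-4/3 + 1/9)*(-18/7))*(-180) = -11/9*(-18/7)*(-180) = (22/7)*(-180) = -3960/7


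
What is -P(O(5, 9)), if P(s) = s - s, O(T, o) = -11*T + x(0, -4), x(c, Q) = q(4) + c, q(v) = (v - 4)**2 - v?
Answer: 0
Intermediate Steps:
q(v) = (-4 + v)**2 - v
x(c, Q) = -4 + c (x(c, Q) = ((-4 + 4)**2 - 1*4) + c = (0**2 - 4) + c = (0 - 4) + c = -4 + c)
O(T, o) = -4 - 11*T (O(T, o) = -11*T + (-4 + 0) = -11*T - 4 = -4 - 11*T)
P(s) = 0
-P(O(5, 9)) = -1*0 = 0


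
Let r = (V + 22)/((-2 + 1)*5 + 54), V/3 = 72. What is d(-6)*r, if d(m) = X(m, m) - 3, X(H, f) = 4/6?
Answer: -34/3 ≈ -11.333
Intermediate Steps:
X(H, f) = ⅔ (X(H, f) = 4*(⅙) = ⅔)
V = 216 (V = 3*72 = 216)
d(m) = -7/3 (d(m) = ⅔ - 3 = -7/3)
r = 34/7 (r = (216 + 22)/((-2 + 1)*5 + 54) = 238/(-1*5 + 54) = 238/(-5 + 54) = 238/49 = 238*(1/49) = 34/7 ≈ 4.8571)
d(-6)*r = -7/3*34/7 = -34/3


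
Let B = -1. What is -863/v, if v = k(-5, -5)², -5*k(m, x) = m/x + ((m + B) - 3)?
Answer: -21575/64 ≈ -337.11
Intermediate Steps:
k(m, x) = ⅘ - m/5 - m/(5*x) (k(m, x) = -(m/x + ((m - 1) - 3))/5 = -(m/x + ((-1 + m) - 3))/5 = -(m/x + (-4 + m))/5 = -(-4 + m + m/x)/5 = ⅘ - m/5 - m/(5*x))
v = 64/25 (v = ((⅕)*(-1*(-5) - 1*(-5)*(-4 - 5))/(-5))² = ((⅕)*(-⅕)*(5 - 1*(-5)*(-9)))² = ((⅕)*(-⅕)*(5 - 45))² = ((⅕)*(-⅕)*(-40))² = (8/5)² = 64/25 ≈ 2.5600)
-863/v = -863/64/25 = -863*25/64 = -21575/64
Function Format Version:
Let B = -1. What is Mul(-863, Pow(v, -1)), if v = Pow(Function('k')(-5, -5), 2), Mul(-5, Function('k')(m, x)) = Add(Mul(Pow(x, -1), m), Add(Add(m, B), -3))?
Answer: Rational(-21575, 64) ≈ -337.11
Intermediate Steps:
Function('k')(m, x) = Add(Rational(4, 5), Mul(Rational(-1, 5), m), Mul(Rational(-1, 5), m, Pow(x, -1))) (Function('k')(m, x) = Mul(Rational(-1, 5), Add(Mul(Pow(x, -1), m), Add(Add(m, -1), -3))) = Mul(Rational(-1, 5), Add(Mul(m, Pow(x, -1)), Add(Add(-1, m), -3))) = Mul(Rational(-1, 5), Add(Mul(m, Pow(x, -1)), Add(-4, m))) = Mul(Rational(-1, 5), Add(-4, m, Mul(m, Pow(x, -1)))) = Add(Rational(4, 5), Mul(Rational(-1, 5), m), Mul(Rational(-1, 5), m, Pow(x, -1))))
v = Rational(64, 25) (v = Pow(Mul(Rational(1, 5), Pow(-5, -1), Add(Mul(-1, -5), Mul(-1, -5, Add(-4, -5)))), 2) = Pow(Mul(Rational(1, 5), Rational(-1, 5), Add(5, Mul(-1, -5, -9))), 2) = Pow(Mul(Rational(1, 5), Rational(-1, 5), Add(5, -45)), 2) = Pow(Mul(Rational(1, 5), Rational(-1, 5), -40), 2) = Pow(Rational(8, 5), 2) = Rational(64, 25) ≈ 2.5600)
Mul(-863, Pow(v, -1)) = Mul(-863, Pow(Rational(64, 25), -1)) = Mul(-863, Rational(25, 64)) = Rational(-21575, 64)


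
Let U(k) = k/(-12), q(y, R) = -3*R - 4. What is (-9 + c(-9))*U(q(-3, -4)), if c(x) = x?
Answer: 12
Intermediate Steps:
q(y, R) = -4 - 3*R
U(k) = -k/12 (U(k) = k*(-1/12) = -k/12)
(-9 + c(-9))*U(q(-3, -4)) = (-9 - 9)*(-(-4 - 3*(-4))/12) = -(-3)*(-4 + 12)/2 = -(-3)*8/2 = -18*(-⅔) = 12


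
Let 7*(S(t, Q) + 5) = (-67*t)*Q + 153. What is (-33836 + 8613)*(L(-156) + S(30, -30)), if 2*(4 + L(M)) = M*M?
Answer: -3671611218/7 ≈ -5.2452e+8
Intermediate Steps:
L(M) = -4 + M**2/2 (L(M) = -4 + (M*M)/2 = -4 + M**2/2)
S(t, Q) = 118/7 - 67*Q*t/7 (S(t, Q) = -5 + ((-67*t)*Q + 153)/7 = -5 + (-67*Q*t + 153)/7 = -5 + (153 - 67*Q*t)/7 = -5 + (153/7 - 67*Q*t/7) = 118/7 - 67*Q*t/7)
(-33836 + 8613)*(L(-156) + S(30, -30)) = (-33836 + 8613)*((-4 + (1/2)*(-156)**2) + (118/7 - 67/7*(-30)*30)) = -25223*((-4 + (1/2)*24336) + (118/7 + 60300/7)) = -25223*((-4 + 12168) + 60418/7) = -25223*(12164 + 60418/7) = -25223*145566/7 = -3671611218/7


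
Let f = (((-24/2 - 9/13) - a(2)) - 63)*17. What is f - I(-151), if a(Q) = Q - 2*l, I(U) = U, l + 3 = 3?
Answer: -15207/13 ≈ -1169.8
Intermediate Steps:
l = 0 (l = -3 + 3 = 0)
a(Q) = Q (a(Q) = Q - 2*0 = Q + 0 = Q)
f = -17170/13 (f = (((-24/2 - 9/13) - 1*2) - 63)*17 = (((-24*½ - 9*1/13) - 2) - 63)*17 = (((-12 - 9/13) - 2) - 63)*17 = ((-165/13 - 2) - 63)*17 = (-191/13 - 63)*17 = -1010/13*17 = -17170/13 ≈ -1320.8)
f - I(-151) = -17170/13 - 1*(-151) = -17170/13 + 151 = -15207/13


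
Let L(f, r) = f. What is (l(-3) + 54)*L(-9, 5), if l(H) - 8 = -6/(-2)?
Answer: -585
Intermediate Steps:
l(H) = 11 (l(H) = 8 - 6/(-2) = 8 - 6*(-½) = 8 + 3 = 11)
(l(-3) + 54)*L(-9, 5) = (11 + 54)*(-9) = 65*(-9) = -585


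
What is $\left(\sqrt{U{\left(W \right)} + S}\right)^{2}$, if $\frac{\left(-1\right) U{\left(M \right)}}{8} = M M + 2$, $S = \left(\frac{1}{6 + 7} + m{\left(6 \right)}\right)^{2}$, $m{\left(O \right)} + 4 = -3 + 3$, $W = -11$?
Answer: $- \frac{163695}{169} \approx -968.61$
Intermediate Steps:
$m{\left(O \right)} = -4$ ($m{\left(O \right)} = -4 + \left(-3 + 3\right) = -4 + 0 = -4$)
$S = \frac{2601}{169}$ ($S = \left(\frac{1}{6 + 7} - 4\right)^{2} = \left(\frac{1}{13} - 4\right)^{2} = \left(- \frac{51}{13}\right)^{2} = \frac{2601}{169} \approx 15.391$)
$U{\left(M \right)} = -16 - 8 M^{2}$ ($U{\left(M \right)} = - 8 \left(M M + 2\right) = - 8 \left(M^{2} + 2\right) = - 8 \left(2 + M^{2}\right) = -16 - 8 M^{2}$)
$\left(\sqrt{U{\left(W \right)} + S}\right)^{2} = \left(\sqrt{\left(-16 - 8 \left(-11\right)^{2}\right) + \frac{2601}{169}}\right)^{2} = \left(\sqrt{\left(-16 - 968\right) + \frac{2601}{169}}\right)^{2} = \left(\sqrt{-984 + \frac{2601}{169}}\right)^{2} = \left(\sqrt{- \frac{163695}{169}}\right)^{2} = \left(\frac{i \sqrt{163695}}{13}\right)^{2} = - \frac{163695}{169}$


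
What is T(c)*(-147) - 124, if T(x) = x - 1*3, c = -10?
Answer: 1787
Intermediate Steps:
T(x) = -3 + x (T(x) = x - 3 = -3 + x)
T(c)*(-147) - 124 = (-3 - 10)*(-147) - 124 = -13*(-147) - 124 = 1911 - 124 = 1787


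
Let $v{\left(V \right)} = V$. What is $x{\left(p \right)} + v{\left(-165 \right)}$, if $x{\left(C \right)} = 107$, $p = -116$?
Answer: $-58$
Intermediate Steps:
$x{\left(p \right)} + v{\left(-165 \right)} = 107 - 165 = -58$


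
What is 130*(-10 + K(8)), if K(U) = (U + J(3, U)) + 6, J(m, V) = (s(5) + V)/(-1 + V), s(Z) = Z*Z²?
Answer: 2990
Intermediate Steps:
s(Z) = Z³
J(m, V) = (125 + V)/(-1 + V) (J(m, V) = (5³ + V)/(-1 + V) = (125 + V)/(-1 + V))
K(U) = 6 + U + (125 + U)/(-1 + U) (K(U) = (U + (125 + U)/(-1 + U)) + 6 = 6 + U + (125 + U)/(-1 + U))
130*(-10 + K(8)) = 130*(-10 + (119 + 8² + 6*8)/(-1 + 8)) = 130*(-10 + (119 + 64 + 48)/7) = 130*(-10 + (⅐)*231) = 130*(-10 + 33) = 130*23 = 2990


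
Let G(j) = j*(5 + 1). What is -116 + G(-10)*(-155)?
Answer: 9184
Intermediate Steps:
G(j) = 6*j (G(j) = j*6 = 6*j)
-116 + G(-10)*(-155) = -116 + (6*(-10))*(-155) = -116 - 60*(-155) = -116 + 9300 = 9184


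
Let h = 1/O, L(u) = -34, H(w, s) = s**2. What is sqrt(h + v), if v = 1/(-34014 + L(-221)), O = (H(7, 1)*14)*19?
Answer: sqrt(16891)/2128 ≈ 0.061074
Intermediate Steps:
O = 266 (O = (1**2*14)*19 = (1*14)*19 = 14*19 = 266)
h = 1/266 ≈ 0.0037594
v = -1/34048 (v = 1/(-34014 - 34) = 1/(-34048) = -1/34048 ≈ -2.9370e-5)
sqrt(h + v) = sqrt(1/266 - 1/34048) = sqrt(127/34048) = sqrt(16891)/2128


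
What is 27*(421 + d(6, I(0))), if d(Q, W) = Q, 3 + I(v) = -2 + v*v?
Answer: 11529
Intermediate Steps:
I(v) = -5 + v² (I(v) = -3 + (-2 + v*v) = -3 + (-2 + v²) = -5 + v²)
27*(421 + d(6, I(0))) = 27*(421 + 6) = 27*427 = 11529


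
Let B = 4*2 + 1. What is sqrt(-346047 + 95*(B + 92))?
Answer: 38*I*sqrt(233) ≈ 580.04*I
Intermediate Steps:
B = 9 (B = 8 + 1 = 9)
sqrt(-346047 + 95*(B + 92)) = sqrt(-346047 + 95*(9 + 92)) = sqrt(-346047 + 95*101) = sqrt(-346047 + 9595) = sqrt(-336452) = 38*I*sqrt(233)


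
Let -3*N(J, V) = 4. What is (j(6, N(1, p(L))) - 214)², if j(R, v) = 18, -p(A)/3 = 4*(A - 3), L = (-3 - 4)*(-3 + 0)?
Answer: 38416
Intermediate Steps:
L = 21 (L = -7*(-3) = 21)
p(A) = 36 - 12*A (p(A) = -12*(A - 3) = -12*(-3 + A) = -3*(-12 + 4*A) = 36 - 12*A)
N(J, V) = -4/3 (N(J, V) = -⅓*4 = -4/3)
(j(6, N(1, p(L))) - 214)² = (18 - 214)² = (-196)² = 38416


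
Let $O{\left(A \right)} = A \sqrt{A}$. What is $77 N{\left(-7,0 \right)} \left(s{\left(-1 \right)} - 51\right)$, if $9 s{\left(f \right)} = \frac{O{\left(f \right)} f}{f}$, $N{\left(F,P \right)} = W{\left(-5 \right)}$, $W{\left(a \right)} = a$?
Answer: $19635 + \frac{385 i}{9} \approx 19635.0 + 42.778 i$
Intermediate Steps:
$N{\left(F,P \right)} = -5$
$O{\left(A \right)} = A^{\frac{3}{2}}$
$s{\left(f \right)} = \frac{f^{\frac{3}{2}}}{9}$ ($s{\left(f \right)} = \frac{f^{\frac{3}{2}} f \frac{1}{f}}{9} = \frac{f^{\frac{5}{2}} \frac{1}{f}}{9} = \frac{f^{\frac{3}{2}}}{9}$)
$77 N{\left(-7,0 \right)} \left(s{\left(-1 \right)} - 51\right) = 77 \left(-5\right) \left(\frac{\left(-1\right)^{\frac{3}{2}}}{9} - 51\right) = - 385 \left(\frac{\left(-1\right) i}{9} - 51\right) = - 385 \left(- \frac{i}{9} - 51\right) = - 385 \left(-51 - \frac{i}{9}\right) = 19635 + \frac{385 i}{9}$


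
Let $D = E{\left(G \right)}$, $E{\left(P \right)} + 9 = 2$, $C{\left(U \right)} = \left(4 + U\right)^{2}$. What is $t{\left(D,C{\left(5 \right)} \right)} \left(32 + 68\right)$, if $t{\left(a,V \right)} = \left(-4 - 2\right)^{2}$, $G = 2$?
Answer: $3600$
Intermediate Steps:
$E{\left(P \right)} = -7$ ($E{\left(P \right)} = -9 + 2 = -7$)
$D = -7$
$t{\left(a,V \right)} = 36$ ($t{\left(a,V \right)} = \left(-6\right)^{2} = 36$)
$t{\left(D,C{\left(5 \right)} \right)} \left(32 + 68\right) = 36 \left(32 + 68\right) = 36 \cdot 100 = 3600$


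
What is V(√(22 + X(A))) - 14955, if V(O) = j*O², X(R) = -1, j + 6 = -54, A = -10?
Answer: -16215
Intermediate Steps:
j = -60 (j = -6 - 54 = -60)
V(O) = -60*O²
V(√(22 + X(A))) - 14955 = -60*(√(22 - 1))² - 14955 = -60*(√21)² - 14955 = -60*21 - 14955 = -1260 - 14955 = -16215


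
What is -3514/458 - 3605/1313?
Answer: -3132486/300677 ≈ -10.418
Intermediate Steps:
-3514/458 - 3605/1313 = -3514*1/458 - 3605*1/1313 = -1757/229 - 3605/1313 = -3132486/300677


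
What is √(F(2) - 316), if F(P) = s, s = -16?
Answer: 2*I*√83 ≈ 18.221*I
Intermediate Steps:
F(P) = -16
√(F(2) - 316) = √(-16 - 316) = √(-332) = 2*I*√83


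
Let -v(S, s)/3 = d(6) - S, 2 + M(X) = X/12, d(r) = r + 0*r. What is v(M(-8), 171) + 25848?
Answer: 25822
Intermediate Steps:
d(r) = r (d(r) = r + 0 = r)
M(X) = -2 + X/12
v(S, s) = -18 + 3*S (v(S, s) = -3*(6 - S) = -18 + 3*S)
v(M(-8), 171) + 25848 = (-18 + 3*(-2 + (1/12)*(-8))) + 25848 = (-18 + 3*(-2 - 2/3)) + 25848 = (-18 + 3*(-8/3)) + 25848 = (-18 - 8) + 25848 = -26 + 25848 = 25822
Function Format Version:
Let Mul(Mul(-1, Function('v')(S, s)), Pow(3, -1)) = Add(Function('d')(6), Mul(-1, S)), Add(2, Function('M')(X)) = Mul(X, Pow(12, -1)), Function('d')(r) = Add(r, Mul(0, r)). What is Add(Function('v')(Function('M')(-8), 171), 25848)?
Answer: 25822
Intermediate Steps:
Function('d')(r) = r (Function('d')(r) = Add(r, 0) = r)
Function('M')(X) = Add(-2, Mul(Rational(1, 12), X)) (Function('M')(X) = Add(-2, Mul(X, Pow(12, -1))) = Add(-2, Mul(X, Rational(1, 12))) = Add(-2, Mul(Rational(1, 12), X)))
Function('v')(S, s) = Add(-18, Mul(3, S)) (Function('v')(S, s) = Mul(-3, Add(6, Mul(-1, S))) = Add(-18, Mul(3, S)))
Add(Function('v')(Function('M')(-8), 171), 25848) = Add(Add(-18, Mul(3, Add(-2, Mul(Rational(1, 12), -8)))), 25848) = Add(Add(-18, Mul(3, Add(-2, Rational(-2, 3)))), 25848) = Add(Add(-18, Mul(3, Rational(-8, 3))), 25848) = Add(Add(-18, -8), 25848) = Add(-26, 25848) = 25822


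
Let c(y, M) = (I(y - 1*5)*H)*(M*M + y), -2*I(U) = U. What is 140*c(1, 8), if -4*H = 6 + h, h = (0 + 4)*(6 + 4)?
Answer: -209300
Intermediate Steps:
I(U) = -U/2
h = 40 (h = 4*10 = 40)
H = -23/2 (H = -(6 + 40)/4 = -¼*46 = -23/2 ≈ -11.500)
c(y, M) = (-115/4 + 23*y/4)*(y + M²) (c(y, M) = (-(y - 1*5)/2*(-23/2))*(M*M + y) = (-(y - 5)/2*(-23/2))*(M² + y) = (-(-5 + y)/2*(-23/2))*(y + M²) = ((5/2 - y/2)*(-23/2))*(y + M²) = (-115/4 + 23*y/4)*(y + M²))
140*c(1, 8) = 140*(23*(-5 + 1)*(1 + 8²)/4) = 140*((23/4)*(-4)*(1 + 64)) = 140*((23/4)*(-4)*65) = 140*(-1495) = -209300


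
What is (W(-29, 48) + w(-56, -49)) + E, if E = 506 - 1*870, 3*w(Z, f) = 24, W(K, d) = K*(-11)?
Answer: -37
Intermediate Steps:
W(K, d) = -11*K
w(Z, f) = 8 (w(Z, f) = (1/3)*24 = 8)
E = -364 (E = 506 - 870 = -364)
(W(-29, 48) + w(-56, -49)) + E = (-11*(-29) + 8) - 364 = (319 + 8) - 364 = 327 - 364 = -37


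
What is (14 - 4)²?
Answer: 100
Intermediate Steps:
(14 - 4)² = 10² = 100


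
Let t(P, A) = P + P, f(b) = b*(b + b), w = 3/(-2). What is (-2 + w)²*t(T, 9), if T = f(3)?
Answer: 441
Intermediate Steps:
w = -3/2 (w = 3*(-½) = -3/2 ≈ -1.5000)
f(b) = 2*b² (f(b) = b*(2*b) = 2*b²)
T = 18 (T = 2*3² = 2*9 = 18)
t(P, A) = 2*P
(-2 + w)²*t(T, 9) = (-2 - 3/2)²*(2*18) = (-7/2)²*36 = (49/4)*36 = 441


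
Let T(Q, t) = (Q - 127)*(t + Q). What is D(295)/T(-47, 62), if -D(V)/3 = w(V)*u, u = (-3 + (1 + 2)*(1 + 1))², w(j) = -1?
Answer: -3/290 ≈ -0.010345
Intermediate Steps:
u = 9 (u = (-3 + 3*2)² = (-3 + 6)² = 3² = 9)
D(V) = 27 (D(V) = -(-3)*9 = -3*(-9) = 27)
T(Q, t) = (-127 + Q)*(Q + t)
D(295)/T(-47, 62) = 27/((-47)² - 127*(-47) - 127*62 - 47*62) = 27/(2209 + 5969 - 7874 - 2914) = 27/(-2610) = 27*(-1/2610) = -3/290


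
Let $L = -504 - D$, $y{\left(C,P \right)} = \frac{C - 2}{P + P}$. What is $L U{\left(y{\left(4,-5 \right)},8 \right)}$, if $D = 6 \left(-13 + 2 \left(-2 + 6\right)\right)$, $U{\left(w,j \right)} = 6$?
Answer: $-2844$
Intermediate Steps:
$y{\left(C,P \right)} = \frac{-2 + C}{2 P}$
$D = -30$ ($D = 6 \left(-13 + 2 \cdot 4\right) = 6 \left(-13 + 8\right) = 6 \left(-5\right) = -30$)
$L = -474$ ($L = -504 - -30 = -504 + 30 = -474$)
$L U{\left(y{\left(4,-5 \right)},8 \right)} = \left(-474\right) 6 = -2844$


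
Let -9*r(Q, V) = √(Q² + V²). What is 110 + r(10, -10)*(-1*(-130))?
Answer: 110 - 1300*√2/9 ≈ -94.275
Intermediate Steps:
r(Q, V) = -√(Q² + V²)/9
110 + r(10, -10)*(-1*(-130)) = 110 + (-√(10² + (-10)²)/9)*(-1*(-130)) = 110 - √(100 + 100)/9*130 = 110 - 10*√2/9*130 = 110 - 1300*√2/9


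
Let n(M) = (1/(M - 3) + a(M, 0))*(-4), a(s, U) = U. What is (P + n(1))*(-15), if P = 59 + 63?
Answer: -1860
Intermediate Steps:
P = 122
n(M) = -4/(-3 + M) (n(M) = (1/(M - 3) + 0)*(-4) = (1/(-3 + M) + 0)*(-4) = -4/(-3 + M))
(P + n(1))*(-15) = (122 - 4/(-3 + 1))*(-15) = (122 - 4/(-2))*(-15) = (122 - 4*(-½))*(-15) = (122 + 2)*(-15) = 124*(-15) = -1860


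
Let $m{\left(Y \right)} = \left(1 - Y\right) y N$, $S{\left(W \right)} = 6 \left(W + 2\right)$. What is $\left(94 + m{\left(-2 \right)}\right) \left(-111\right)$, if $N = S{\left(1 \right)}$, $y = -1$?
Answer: $-4440$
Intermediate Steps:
$S{\left(W \right)} = 12 + 6 W$ ($S{\left(W \right)} = 6 \left(2 + W\right) = 12 + 6 W$)
$N = 18$ ($N = 12 + 6 \cdot 1 = 12 + 6 = 18$)
$m{\left(Y \right)} = -18 + 18 Y$ ($m{\left(Y \right)} = \left(1 - Y\right) \left(-1\right) 18 = \left(-1 + Y\right) 18 = -18 + 18 Y$)
$\left(94 + m{\left(-2 \right)}\right) \left(-111\right) = \left(94 + \left(-18 + 18 \left(-2\right)\right)\right) \left(-111\right) = \left(94 - 54\right) \left(-111\right) = 40 \left(-111\right) = -4440$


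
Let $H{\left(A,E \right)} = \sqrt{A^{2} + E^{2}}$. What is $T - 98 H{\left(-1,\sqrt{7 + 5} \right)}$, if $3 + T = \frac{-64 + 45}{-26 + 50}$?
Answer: $- \frac{91}{24} - 98 \sqrt{13} \approx -357.14$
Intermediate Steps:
$T = - \frac{91}{24}$ ($T = -3 + \frac{-64 + 45}{-26 + 50} = -3 - \frac{19}{24} = - \frac{91}{24} \approx -3.7917$)
$T - 98 H{\left(-1,\sqrt{7 + 5} \right)} = - \frac{91}{24} - 98 \sqrt{\left(-1\right)^{2} + \left(\sqrt{7 + 5}\right)^{2}} = - \frac{91}{24} - 98 \sqrt{1 + \left(\sqrt{12}\right)^{2}} = - \frac{91}{24} - 98 \sqrt{1 + \left(2 \sqrt{3}\right)^{2}} = - \frac{91}{24} - 98 \sqrt{1 + 12} = - \frac{91}{24} - 98 \sqrt{13}$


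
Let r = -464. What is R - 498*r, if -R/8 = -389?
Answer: 234184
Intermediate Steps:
R = 3112 (R = -8*(-389) = 3112)
R - 498*r = 3112 - 498*(-464) = 3112 + 231072 = 234184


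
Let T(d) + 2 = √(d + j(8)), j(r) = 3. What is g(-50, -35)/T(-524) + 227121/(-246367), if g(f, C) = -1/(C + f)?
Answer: -10135767359/10994127375 - I*√521/44625 ≈ -0.92193 - 0.00051149*I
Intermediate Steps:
T(d) = -2 + √(3 + d) (T(d) = -2 + √(d + 3) = -2 + √(3 + d))
g(-50, -35)/T(-524) + 227121/(-246367) = (-1/(-35 - 50))/(-2 + √(3 - 524)) + 227121/(-246367) = (-1/(-85))/(-2 + √(-521)) + 227121*(-1/246367) = (-1*(-1/85))/(-2 + I*√521) - 227121/246367 = 1/(85*(-2 + I*√521)) - 227121/246367 = -227121/246367 + 1/(85*(-2 + I*√521))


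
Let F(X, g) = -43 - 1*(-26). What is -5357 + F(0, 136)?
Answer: -5374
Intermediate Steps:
F(X, g) = -17 (F(X, g) = -43 + 26 = -17)
-5357 + F(0, 136) = -5357 - 17 = -5374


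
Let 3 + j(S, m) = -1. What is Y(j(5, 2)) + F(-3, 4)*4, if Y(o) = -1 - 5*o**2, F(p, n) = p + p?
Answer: -105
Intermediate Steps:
j(S, m) = -4 (j(S, m) = -3 - 1 = -4)
F(p, n) = 2*p
Y(j(5, 2)) + F(-3, 4)*4 = (-1 - 5*(-4)**2) + (2*(-3))*4 = (-1 - 5*16) - 6*4 = (-1 - 80) - 24 = -81 - 24 = -105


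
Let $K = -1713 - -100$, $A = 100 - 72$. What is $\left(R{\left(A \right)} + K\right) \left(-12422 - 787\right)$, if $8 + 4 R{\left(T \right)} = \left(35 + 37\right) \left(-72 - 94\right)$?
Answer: $60801027$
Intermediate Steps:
$A = 28$
$R{\left(T \right)} = -2990$ ($R{\left(T \right)} = -2 + \frac{\left(35 + 37\right) \left(-72 - 94\right)}{4} = -2 + \frac{72 \left(-166\right)}{4} = -2 + \frac{1}{4} \left(-11952\right) = -2 - 2988 = -2990$)
$K = -1613$ ($K = -1713 + 100 = -1613$)
$\left(R{\left(A \right)} + K\right) \left(-12422 - 787\right) = \left(-2990 - 1613\right) \left(-12422 - 787\right) = \left(-4603\right) \left(-13209\right) = 60801027$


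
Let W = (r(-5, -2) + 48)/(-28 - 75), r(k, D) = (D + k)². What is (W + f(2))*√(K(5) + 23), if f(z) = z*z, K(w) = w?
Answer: 630*√7/103 ≈ 16.183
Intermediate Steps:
f(z) = z²
W = -97/103 (W = ((-2 - 5)² + 48)/(-28 - 75) = ((-7)² + 48)/(-103) = (49 + 48)*(-1/103) = 97*(-1/103) = -97/103 ≈ -0.94175)
(W + f(2))*√(K(5) + 23) = (-97/103 + 2²)*√(5 + 23) = (-97/103 + 4)*√28 = 315*(2*√7)/103 = 630*√7/103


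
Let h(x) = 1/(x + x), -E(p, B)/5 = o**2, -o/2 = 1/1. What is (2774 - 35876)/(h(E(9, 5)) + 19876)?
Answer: -441360/265013 ≈ -1.6654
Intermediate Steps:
o = -2 (o = -2/1 = -2*1 = -2)
E(p, B) = -20 (E(p, B) = -5*(-2)**2 = -5*4 = -20)
h(x) = 1/(2*x)
(2774 - 35876)/(h(E(9, 5)) + 19876) = (2774 - 35876)/((1/2)/(-20) + 19876) = -33102/((1/2)*(-1/20) + 19876) = -33102/(-1/40 + 19876) = -33102/795039/40 = -33102*40/795039 = -441360/265013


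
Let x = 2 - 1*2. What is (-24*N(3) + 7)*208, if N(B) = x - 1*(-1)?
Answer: -3536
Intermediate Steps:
x = 0 (x = 2 - 2 = 0)
N(B) = 1 (N(B) = 0 - 1*(-1) = 0 + 1 = 1)
(-24*N(3) + 7)*208 = (-24*1 + 7)*208 = (-24 + 7)*208 = -17*208 = -3536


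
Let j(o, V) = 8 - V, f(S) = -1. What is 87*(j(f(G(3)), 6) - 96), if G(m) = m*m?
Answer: -8178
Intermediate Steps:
G(m) = m²
87*(j(f(G(3)), 6) - 96) = 87*((8 - 1*6) - 96) = 87*((8 - 6) - 96) = 87*(2 - 96) = 87*(-94) = -8178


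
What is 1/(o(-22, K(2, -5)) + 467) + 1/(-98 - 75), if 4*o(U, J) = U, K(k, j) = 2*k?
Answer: -577/159679 ≈ -0.0036135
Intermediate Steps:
o(U, J) = U/4
1/(o(-22, K(2, -5)) + 467) + 1/(-98 - 75) = 1/((¼)*(-22) + 467) + 1/(-98 - 75) = 1/(-11/2 + 467) + 1/(-173) = 1/(923/2) - 1/173 = 2/923 - 1/173 = -577/159679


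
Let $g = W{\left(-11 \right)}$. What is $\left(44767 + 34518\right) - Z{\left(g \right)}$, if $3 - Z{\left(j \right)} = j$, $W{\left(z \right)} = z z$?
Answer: $79403$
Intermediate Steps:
$W{\left(z \right)} = z^{2}$
$g = 121$ ($g = \left(-11\right)^{2} = 121$)
$Z{\left(j \right)} = 3 - j$
$\left(44767 + 34518\right) - Z{\left(g \right)} = \left(44767 + 34518\right) - \left(3 - 121\right) = 79285 - \left(3 - 121\right) = 79285 - -118 = 79285 + 118 = 79403$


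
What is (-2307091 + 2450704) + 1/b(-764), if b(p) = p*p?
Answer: 83826333649/583696 ≈ 1.4361e+5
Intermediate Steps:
b(p) = p²
(-2307091 + 2450704) + 1/b(-764) = (-2307091 + 2450704) + 1/((-764)²) = 143613 + 1/583696 = 83826333649/583696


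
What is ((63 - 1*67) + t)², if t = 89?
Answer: 7225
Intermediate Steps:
((63 - 1*67) + t)² = ((63 - 1*67) + 89)² = ((63 - 67) + 89)² = (-4 + 89)² = 85² = 7225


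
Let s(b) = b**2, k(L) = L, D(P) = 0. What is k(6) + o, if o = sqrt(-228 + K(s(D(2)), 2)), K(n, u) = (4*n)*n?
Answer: 6 + 2*I*sqrt(57) ≈ 6.0 + 15.1*I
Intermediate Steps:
K(n, u) = 4*n**2
o = 2*I*sqrt(57) (o = sqrt(-228 + 4*(0**2)**2) = sqrt(-228 + 4*0**2) = sqrt(-228 + 4*0) = sqrt(-228 + 0) = sqrt(-228) = 2*I*sqrt(57) ≈ 15.1*I)
k(6) + o = 6 + 2*I*sqrt(57)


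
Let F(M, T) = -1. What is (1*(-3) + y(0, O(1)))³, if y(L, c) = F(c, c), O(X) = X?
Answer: -64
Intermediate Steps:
y(L, c) = -1
(1*(-3) + y(0, O(1)))³ = (1*(-3) - 1)³ = (-3 - 1)³ = (-4)³ = -64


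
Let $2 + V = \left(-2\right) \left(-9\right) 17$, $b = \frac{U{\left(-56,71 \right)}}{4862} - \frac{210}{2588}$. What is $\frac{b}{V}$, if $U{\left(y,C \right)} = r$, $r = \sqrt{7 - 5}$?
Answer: $- \frac{105}{393376} + \frac{\sqrt{2}}{1478048} \approx -0.00026596$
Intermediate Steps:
$r = \sqrt{2}$ ($r = \sqrt{7 - 5} = \sqrt{2} \approx 1.4142$)
$U{\left(y,C \right)} = \sqrt{2}$
$b = - \frac{105}{1294} + \frac{\sqrt{2}}{4862}$ ($b = \frac{\sqrt{2}}{4862} - \frac{210}{2588} = \sqrt{2} \cdot \frac{1}{4862} - \frac{105}{1294} = \frac{\sqrt{2}}{4862} - \frac{105}{1294} = - \frac{105}{1294} + \frac{\sqrt{2}}{4862} \approx -0.080853$)
$V = 304$ ($V = -2 + \left(-2\right) \left(-9\right) 17 = -2 + 18 \cdot 17 = -2 + 306 = 304$)
$\frac{b}{V} = \frac{- \frac{105}{1294} + \frac{\sqrt{2}}{4862}}{304} = \left(- \frac{105}{1294} + \frac{\sqrt{2}}{4862}\right) \frac{1}{304} = - \frac{105}{393376} + \frac{\sqrt{2}}{1478048}$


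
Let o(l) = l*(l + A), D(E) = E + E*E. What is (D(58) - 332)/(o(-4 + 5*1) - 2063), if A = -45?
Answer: -3090/2107 ≈ -1.4665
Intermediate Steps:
D(E) = E + E**2
o(l) = l*(-45 + l) (o(l) = l*(l - 45) = l*(-45 + l))
(D(58) - 332)/(o(-4 + 5*1) - 2063) = (58*(1 + 58) - 332)/((-4 + 5*1)*(-45 + (-4 + 5*1)) - 2063) = (58*59 - 332)/((-4 + 5)*(-45 + (-4 + 5)) - 2063) = (3422 - 332)/(1*(-45 + 1) - 2063) = 3090/(1*(-44) - 2063) = 3090/(-44 - 2063) = 3090/(-2107) = 3090*(-1/2107) = -3090/2107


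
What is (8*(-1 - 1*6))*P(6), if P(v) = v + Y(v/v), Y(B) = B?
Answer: -392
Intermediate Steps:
P(v) = 1 + v (P(v) = v + v/v = v + 1 = 1 + v)
(8*(-1 - 1*6))*P(6) = (8*(-1 - 1*6))*(1 + 6) = (8*(-1 - 6))*7 = (8*(-7))*7 = -56*7 = -392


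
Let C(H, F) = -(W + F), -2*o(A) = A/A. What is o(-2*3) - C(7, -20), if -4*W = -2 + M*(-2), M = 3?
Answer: -37/2 ≈ -18.500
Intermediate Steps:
W = 2 (W = -(-2 + 3*(-2))/4 = -(-2 - 6)/4 = -¼*(-8) = 2)
o(A) = -½ (o(A) = -A/(2*A) = -½*1 = -½)
C(H, F) = -2 - F (C(H, F) = -(2 + F) = -2 - F)
o(-2*3) - C(7, -20) = -½ - (-2 - 1*(-20)) = -½ - (-2 + 20) = -½ - 1*18 = -½ - 18 = -37/2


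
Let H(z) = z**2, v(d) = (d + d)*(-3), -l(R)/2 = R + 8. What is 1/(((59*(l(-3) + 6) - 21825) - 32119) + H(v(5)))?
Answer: -1/53280 ≈ -1.8769e-5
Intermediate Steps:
l(R) = -16 - 2*R (l(R) = -2*(R + 8) = -2*(8 + R) = -16 - 2*R)
v(d) = -6*d (v(d) = (2*d)*(-3) = -6*d)
1/(((59*(l(-3) + 6) - 21825) - 32119) + H(v(5))) = 1/(((59*((-16 - 2*(-3)) + 6) - 21825) - 32119) + (-6*5)**2) = 1/(((59*((-16 + 6) + 6) - 21825) - 32119) + (-30)**2) = 1/(((59*(-10 + 6) - 21825) - 32119) + 900) = 1/(((59*(-4) - 21825) - 32119) + 900) = 1/(((-236 - 21825) - 32119) + 900) = 1/((-22061 - 32119) + 900) = 1/(-54180 + 900) = 1/(-53280) = -1/53280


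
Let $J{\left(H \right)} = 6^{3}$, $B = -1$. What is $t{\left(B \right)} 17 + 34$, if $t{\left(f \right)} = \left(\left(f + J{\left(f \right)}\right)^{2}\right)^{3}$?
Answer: $1679112059890659$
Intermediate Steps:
$J{\left(H \right)} = 216$
$t{\left(f \right)} = \left(216 + f\right)^{6}$ ($t{\left(f \right)} = \left(\left(f + 216\right)^{2}\right)^{3} = \left(\left(216 + f\right)^{2}\right)^{3} = \left(216 + f\right)^{6}$)
$t{\left(B \right)} 17 + 34 = \left(216 - 1\right)^{6} \cdot 17 + 34 = 215^{6} \cdot 17 + 34 = 98771297640625 \cdot 17 + 34 = 1679112059890625 + 34 = 1679112059890659$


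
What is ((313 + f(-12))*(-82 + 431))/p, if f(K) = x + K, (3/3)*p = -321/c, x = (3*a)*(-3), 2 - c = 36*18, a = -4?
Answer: 75977998/321 ≈ 2.3669e+5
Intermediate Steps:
c = -646 (c = 2 - 36*18 = 2 - 1*648 = 2 - 648 = -646)
x = 36 (x = (3*(-4))*(-3) = -12*(-3) = 36)
p = 321/646 (p = -321/(-646) = -321*(-1/646) = 321/646 ≈ 0.49690)
f(K) = 36 + K
((313 + f(-12))*(-82 + 431))/p = ((313 + (36 - 12))*(-82 + 431))/(321/646) = ((313 + 24)*349)*(646/321) = (337*349)*(646/321) = 117613*(646/321) = 75977998/321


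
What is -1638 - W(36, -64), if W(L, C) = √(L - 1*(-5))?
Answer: -1638 - √41 ≈ -1644.4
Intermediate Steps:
W(L, C) = √(5 + L) (W(L, C) = √(L + 5) = √(5 + L))
-1638 - W(36, -64) = -1638 - √(5 + 36) = -1638 - √41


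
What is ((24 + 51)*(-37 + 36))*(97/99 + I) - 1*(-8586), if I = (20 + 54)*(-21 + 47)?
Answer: -4480987/33 ≈ -1.3579e+5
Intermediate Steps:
I = 1924 (I = 74*26 = 1924)
((24 + 51)*(-37 + 36))*(97/99 + I) - 1*(-8586) = ((24 + 51)*(-37 + 36))*(97/99 + 1924) - 1*(-8586) = (75*(-1))*(97*(1/99) + 1924) + 8586 = -75*(97/99 + 1924) + 8586 = -75*190573/99 + 8586 = -4764325/33 + 8586 = -4480987/33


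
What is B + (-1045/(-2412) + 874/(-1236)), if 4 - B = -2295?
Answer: 571086325/248436 ≈ 2298.7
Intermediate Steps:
B = 2299 (B = 4 - 1*(-2295) = 4 + 2295 = 2299)
B + (-1045/(-2412) + 874/(-1236)) = 2299 + (-1045/(-2412) + 874/(-1236)) = 2299 + (-1045*(-1/2412) + 874*(-1/1236)) = 2299 + (1045/2412 - 437/618) = 2299 - 68039/248436 = 571086325/248436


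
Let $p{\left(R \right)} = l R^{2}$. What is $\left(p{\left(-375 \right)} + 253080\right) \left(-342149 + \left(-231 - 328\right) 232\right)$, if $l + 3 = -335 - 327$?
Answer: $44004719445165$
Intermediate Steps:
$l = -665$ ($l = -3 - 662 = -665$)
$p{\left(R \right)} = - 665 R^{2}$
$\left(p{\left(-375 \right)} + 253080\right) \left(-342149 + \left(-231 - 328\right) 232\right) = \left(- 665 \left(-375\right)^{2} + 253080\right) \left(-342149 + \left(-231 - 328\right) 232\right) = \left(\left(-665\right) 140625 + 253080\right) \left(-342149 - 129688\right) = \left(-93515625 + 253080\right) \left(-342149 - 129688\right) = \left(-93262545\right) \left(-471837\right) = 44004719445165$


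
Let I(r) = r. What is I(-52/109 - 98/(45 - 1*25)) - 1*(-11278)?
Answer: 12287159/1090 ≈ 11273.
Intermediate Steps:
I(-52/109 - 98/(45 - 1*25)) - 1*(-11278) = (-52/109 - 98/(45 - 1*25)) - 1*(-11278) = (-52*1/109 - 98/(45 - 25)) + 11278 = (-52/109 - 98/20) + 11278 = (-52/109 - 98*1/20) + 11278 = (-52/109 - 49/10) + 11278 = -5861/1090 + 11278 = 12287159/1090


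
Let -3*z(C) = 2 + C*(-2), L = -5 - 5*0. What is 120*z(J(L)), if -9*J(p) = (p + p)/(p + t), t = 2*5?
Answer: -560/9 ≈ -62.222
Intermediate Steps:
L = -5 (L = -5 + 0 = -5)
t = 10
J(p) = -2*p/(9*(10 + p)) (J(p) = -(p + p)/(9*(p + 10)) = -2*p/(9*(10 + p)))
z(C) = -⅔ + 2*C/3 (z(C) = -(2 + C*(-2))/3 = -(2 - 2*C)/3 = -⅔ + 2*C/3)
120*z(J(L)) = 120*(-⅔ + 2*(-2*(-5)/(90 + 9*(-5)))/3) = 120*(-⅔ + 2*(-2*(-5)/(90 - 45))/3) = 120*(-⅔ + 2*(-2*(-5)/45)/3) = 120*(-⅔ + 2*(-2*(-5)*1/45)/3) = 120*(-⅔ + (⅔)*(2/9)) = 120*(-⅔ + 4/27) = 120*(-14/27) = -560/9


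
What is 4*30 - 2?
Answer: 118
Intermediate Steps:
4*30 - 2 = 120 - 2 = 118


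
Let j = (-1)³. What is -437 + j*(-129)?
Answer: -308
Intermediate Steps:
j = -1
-437 + j*(-129) = -437 - 1*(-129) = -437 + 129 = -308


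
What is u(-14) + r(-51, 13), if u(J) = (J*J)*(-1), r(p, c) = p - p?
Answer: -196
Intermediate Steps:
r(p, c) = 0
u(J) = -J**2 (u(J) = J**2*(-1) = -J**2)
u(-14) + r(-51, 13) = -1*(-14)**2 + 0 = -1*196 + 0 = -196 + 0 = -196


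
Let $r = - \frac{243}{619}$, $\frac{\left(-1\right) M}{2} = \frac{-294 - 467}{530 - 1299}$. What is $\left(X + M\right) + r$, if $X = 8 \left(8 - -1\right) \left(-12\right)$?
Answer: $- \frac{412402489}{476011} \approx -866.37$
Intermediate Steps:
$X = -864$ ($X = 8 \left(8 + 1\right) \left(-12\right) = 8 \cdot 9 \left(-12\right) = 72 \left(-12\right) = -864$)
$M = - \frac{1522}{769}$ ($M = - 2 \frac{-294 - 467}{530 - 1299} = - 2 \left(- \frac{761}{-769}\right) = - 2 \left(\left(-761\right) \left(- \frac{1}{769}\right)\right) = \left(-2\right) \frac{761}{769} = - \frac{1522}{769} \approx -1.9792$)
$r = - \frac{243}{619}$ ($r = \left(-243\right) \frac{1}{619} = - \frac{243}{619} \approx -0.39257$)
$\left(X + M\right) + r = \left(-864 - \frac{1522}{769}\right) - \frac{243}{619} = - \frac{665938}{769} - \frac{243}{619} = - \frac{412402489}{476011}$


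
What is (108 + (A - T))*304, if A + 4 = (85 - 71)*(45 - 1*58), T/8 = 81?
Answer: -220704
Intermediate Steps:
T = 648 (T = 8*81 = 648)
A = -186 (A = -4 + (85 - 71)*(45 - 1*58) = -4 + 14*(45 - 58) = -4 + 14*(-13) = -4 - 182 = -186)
(108 + (A - T))*304 = (108 + (-186 - 1*648))*304 = (108 + (-186 - 648))*304 = (108 - 834)*304 = -726*304 = -220704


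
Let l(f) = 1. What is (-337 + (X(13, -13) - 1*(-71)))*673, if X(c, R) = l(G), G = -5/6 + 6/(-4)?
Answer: -178345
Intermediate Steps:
G = -7/3 (G = -5*⅙ + 6*(-¼) = -⅚ - 3/2 = -7/3 ≈ -2.3333)
X(c, R) = 1
(-337 + (X(13, -13) - 1*(-71)))*673 = (-337 + (1 - 1*(-71)))*673 = (-337 + (1 + 71))*673 = (-337 + 72)*673 = -265*673 = -178345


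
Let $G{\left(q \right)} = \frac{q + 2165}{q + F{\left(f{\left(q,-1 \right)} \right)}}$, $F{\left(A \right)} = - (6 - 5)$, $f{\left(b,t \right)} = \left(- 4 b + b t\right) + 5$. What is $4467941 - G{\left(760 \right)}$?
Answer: $\frac{1130388098}{253} \approx 4.4679 \cdot 10^{6}$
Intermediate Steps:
$f{\left(b,t \right)} = 5 - 4 b + b t$
$F{\left(A \right)} = -1$ ($F{\left(A \right)} = \left(-1\right) 1 = -1$)
$G{\left(q \right)} = \frac{2165 + q}{-1 + q}$ ($G{\left(q \right)} = \frac{q + 2165}{q - 1} = \frac{2165 + q}{-1 + q}$)
$4467941 - G{\left(760 \right)} = 4467941 - \frac{2165 + 760}{-1 + 760} = 4467941 - \frac{1}{759} \cdot 2925 = 4467941 - \frac{975}{253} = \frac{1130388098}{253}$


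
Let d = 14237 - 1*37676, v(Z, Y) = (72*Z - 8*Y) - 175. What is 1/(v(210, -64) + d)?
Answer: -1/7982 ≈ -0.00012528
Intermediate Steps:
v(Z, Y) = -175 - 8*Y + 72*Z (v(Z, Y) = (-8*Y + 72*Z) - 175 = -175 - 8*Y + 72*Z)
d = -23439 (d = 14237 - 37676 = -23439)
1/(v(210, -64) + d) = 1/((-175 - 8*(-64) + 72*210) - 23439) = 1/((-175 + 512 + 15120) - 23439) = 1/(15457 - 23439) = 1/(-7982) = -1/7982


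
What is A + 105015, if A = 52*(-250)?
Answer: 92015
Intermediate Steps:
A = -13000
A + 105015 = -13000 + 105015 = 92015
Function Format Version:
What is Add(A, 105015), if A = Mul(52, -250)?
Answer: 92015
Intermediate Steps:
A = -13000
Add(A, 105015) = Add(-13000, 105015) = 92015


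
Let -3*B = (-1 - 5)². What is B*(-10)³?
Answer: 12000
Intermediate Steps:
B = -12 (B = -(-1 - 5)²/3 = -⅓*(-6)² = -⅓*36 = -12)
B*(-10)³ = -12*(-10)³ = -12*(-1000) = 12000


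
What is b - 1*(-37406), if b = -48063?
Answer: -10657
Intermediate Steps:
b - 1*(-37406) = -48063 - 1*(-37406) = -48063 + 37406 = -10657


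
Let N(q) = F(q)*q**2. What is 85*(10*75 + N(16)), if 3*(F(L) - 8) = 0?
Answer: 237830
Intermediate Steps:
F(L) = 8 (F(L) = 8 + (1/3)*0 = 8 + 0 = 8)
N(q) = 8*q**2
85*(10*75 + N(16)) = 85*(10*75 + 8*16**2) = 85*(750 + 8*256) = 85*(750 + 2048) = 85*2798 = 237830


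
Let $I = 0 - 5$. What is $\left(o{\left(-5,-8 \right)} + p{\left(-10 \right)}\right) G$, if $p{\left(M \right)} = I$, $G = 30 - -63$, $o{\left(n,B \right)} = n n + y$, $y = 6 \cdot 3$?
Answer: $3534$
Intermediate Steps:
$y = 18$
$o{\left(n,B \right)} = 18 + n^{2}$ ($o{\left(n,B \right)} = n n + 18 = n^{2} + 18 = 18 + n^{2}$)
$G = 93$ ($G = 30 + 63 = 93$)
$I = -5$
$p{\left(M \right)} = -5$
$\left(o{\left(-5,-8 \right)} + p{\left(-10 \right)}\right) G = \left(\left(18 + \left(-5\right)^{2}\right) - 5\right) 93 = \left(\left(18 + 25\right) - 5\right) 93 = \left(43 - 5\right) 93 = 38 \cdot 93 = 3534$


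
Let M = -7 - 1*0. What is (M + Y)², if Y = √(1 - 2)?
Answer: (7 - I)² ≈ 48.0 - 14.0*I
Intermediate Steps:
M = -7 (M = -7 + 0 = -7)
Y = I (Y = √(-1) = I ≈ 1.0*I)
(M + Y)² = (-7 + I)²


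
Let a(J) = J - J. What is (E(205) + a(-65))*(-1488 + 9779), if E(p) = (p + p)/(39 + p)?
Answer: 1699655/122 ≈ 13932.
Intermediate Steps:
a(J) = 0
E(p) = 2*p/(39 + p) (E(p) = (2*p)/(39 + p) = 2*p/(39 + p))
(E(205) + a(-65))*(-1488 + 9779) = (2*205/(39 + 205) + 0)*(-1488 + 9779) = (2*205/244 + 0)*8291 = (2*205*(1/244) + 0)*8291 = (205/122 + 0)*8291 = (205/122)*8291 = 1699655/122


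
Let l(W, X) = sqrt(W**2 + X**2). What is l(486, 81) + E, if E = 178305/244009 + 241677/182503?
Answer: 91512560508/44532374527 + 81*sqrt(37) ≈ 494.76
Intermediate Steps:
E = 91512560508/44532374527 (E = 178305*(1/244009) + 241677*(1/182503) = 178305/244009 + 241677/182503 = 91512560508/44532374527 ≈ 2.0550)
l(486, 81) + E = sqrt(486**2 + 81**2) + 91512560508/44532374527 = sqrt(236196 + 6561) + 91512560508/44532374527 = sqrt(242757) + 91512560508/44532374527 = 81*sqrt(37) + 91512560508/44532374527 = 91512560508/44532374527 + 81*sqrt(37)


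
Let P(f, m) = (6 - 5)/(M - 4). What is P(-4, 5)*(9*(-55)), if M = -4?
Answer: 495/8 ≈ 61.875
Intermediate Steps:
P(f, m) = -⅛ (P(f, m) = (6 - 5)/(-4 - 4) = 1/(-8) = 1*(-⅛) = -⅛)
P(-4, 5)*(9*(-55)) = -9*(-55)/8 = -⅛*(-495) = 495/8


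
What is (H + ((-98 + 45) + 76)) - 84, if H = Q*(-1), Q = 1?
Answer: -62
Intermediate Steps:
H = -1 (H = 1*(-1) = -1)
(H + ((-98 + 45) + 76)) - 84 = (-1 + ((-98 + 45) + 76)) - 84 = (-1 + (-53 + 76)) - 84 = (-1 + 23) - 84 = 22 - 84 = -62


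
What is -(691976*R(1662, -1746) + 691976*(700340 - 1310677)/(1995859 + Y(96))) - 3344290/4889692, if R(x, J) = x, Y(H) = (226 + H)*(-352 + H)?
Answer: -5379006867936830540467/4678034347242 ≈ -1.1498e+9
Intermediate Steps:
Y(H) = (-352 + H)*(226 + H)
-(691976*R(1662, -1746) + 691976*(700340 - 1310677)/(1995859 + Y(96))) - 3344290/4889692 = -(1150064112 + 691976*(700340 - 1310677)/(1995859 + (-79552 + 96² - 126*96))) - 3344290/4889692 = -(1150064112 - 422338555912/(1995859 + (-79552 + 9216 - 12096))) - 3344290*1/4889692 = -(1150064112 - 422338555912/(1995859 - 82432)) - 1672145/2444846 = -691976/(1/(-610337/1913427 + 1662)) - 1672145/2444846 = -691976/(1/(3179505337/1913427)) - 1672145/2444846 = -691976/1913427/3179505337 - 1672145/2444846 = -691976*3179505337/1913427 - 1672145/2444846 = -2200141385075912/1913427 - 1672145/2444846 = -5379006867936830540467/4678034347242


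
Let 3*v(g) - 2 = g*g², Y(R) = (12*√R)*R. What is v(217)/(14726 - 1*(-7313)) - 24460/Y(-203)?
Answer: 3406105/22039 - 6115*I*√203/123627 ≈ 154.55 - 0.70474*I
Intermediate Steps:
Y(R) = 12*R^(3/2)
v(g) = ⅔ + g³/3 (v(g) = ⅔ + (g*g²)/3 = ⅔ + g³/3)
v(217)/(14726 - 1*(-7313)) - 24460/Y(-203) = (⅔ + (⅓)*217³)/(14726 - 1*(-7313)) - 24460*I*√203/494508 = (⅔ + (⅓)*10218313)/(14726 + 7313) - 24460*I*√203/494508 = (⅔ + 10218313/3)/22039 - 24460*I*√203/494508 = 3406105*(1/22039) - 6115*I*√203/123627 = 3406105/22039 - 6115*I*√203/123627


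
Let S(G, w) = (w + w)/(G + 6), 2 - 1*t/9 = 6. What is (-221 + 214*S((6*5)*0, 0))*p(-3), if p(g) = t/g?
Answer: -2652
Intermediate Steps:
t = -36 (t = 18 - 9*6 = 18 - 54 = -36)
S(G, w) = 2*w/(6 + G) (S(G, w) = (2*w)/(6 + G) = 2*w/(6 + G))
p(g) = -36/g
(-221 + 214*S((6*5)*0, 0))*p(-3) = (-221 + 214*(2*0/(6 + (6*5)*0)))*(-36/(-3)) = (-221 + 214*(2*0/(6 + 30*0)))*(-36*(-⅓)) = (-221 + 214*(2*0/(6 + 0)))*12 = (-221 + 214*(2*0/6))*12 = (-221 + 214*(2*0*(⅙)))*12 = (-221 + 214*0)*12 = (-221 + 0)*12 = -221*12 = -2652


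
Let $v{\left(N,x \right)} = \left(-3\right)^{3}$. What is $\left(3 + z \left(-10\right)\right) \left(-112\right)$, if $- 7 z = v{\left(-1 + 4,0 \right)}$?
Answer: $3984$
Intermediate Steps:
$v{\left(N,x \right)} = -27$
$z = \frac{27}{7}$ ($z = \left(- \frac{1}{7}\right) \left(-27\right) = \frac{27}{7} \approx 3.8571$)
$\left(3 + z \left(-10\right)\right) \left(-112\right) = \left(3 + \frac{27}{7} \left(-10\right)\right) \left(-112\right) = \left(3 - \frac{270}{7}\right) \left(-112\right) = \left(- \frac{249}{7}\right) \left(-112\right) = 3984$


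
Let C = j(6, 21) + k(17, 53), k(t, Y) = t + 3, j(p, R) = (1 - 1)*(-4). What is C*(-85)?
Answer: -1700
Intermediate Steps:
j(p, R) = 0 (j(p, R) = 0*(-4) = 0)
k(t, Y) = 3 + t
C = 20 (C = 0 + (3 + 17) = 0 + 20 = 20)
C*(-85) = 20*(-85) = -1700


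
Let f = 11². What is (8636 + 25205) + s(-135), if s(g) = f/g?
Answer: 4568414/135 ≈ 33840.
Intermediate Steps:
f = 121
s(g) = 121/g
(8636 + 25205) + s(-135) = (8636 + 25205) + 121/(-135) = 33841 + 121*(-1/135) = 33841 - 121/135 = 4568414/135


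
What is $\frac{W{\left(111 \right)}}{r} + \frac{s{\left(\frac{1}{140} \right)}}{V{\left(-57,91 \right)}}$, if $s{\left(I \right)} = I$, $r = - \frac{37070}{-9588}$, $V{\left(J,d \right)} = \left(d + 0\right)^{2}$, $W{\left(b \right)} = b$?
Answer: $\frac{123384850019}{4297673380} \approx 28.71$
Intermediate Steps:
$V{\left(J,d \right)} = d^{2}$
$r = \frac{18535}{4794}$ ($r = \left(-37070\right) \left(- \frac{1}{9588}\right) = \frac{18535}{4794} \approx 3.8663$)
$\frac{W{\left(111 \right)}}{r} + \frac{s{\left(\frac{1}{140} \right)}}{V{\left(-57,91 \right)}} = \frac{111}{\frac{18535}{4794}} + \frac{1}{140 \cdot 91^{2}} = 111 \cdot \frac{4794}{18535} + \frac{1}{140 \cdot 8281} = \frac{532134}{18535} + \frac{1}{140} \cdot \frac{1}{8281} = \frac{532134}{18535} + \frac{1}{1159340} = \frac{123384850019}{4297673380}$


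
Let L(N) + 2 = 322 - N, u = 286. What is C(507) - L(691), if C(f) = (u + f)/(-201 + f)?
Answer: 114319/306 ≈ 373.59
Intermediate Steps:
L(N) = 320 - N (L(N) = -2 + (322 - N) = 320 - N)
C(f) = (286 + f)/(-201 + f)
C(507) - L(691) = (286 + 507)/(-201 + 507) - (320 - 1*691) = 793/306 - (320 - 691) = (1/306)*793 - 1*(-371) = 793/306 + 371 = 114319/306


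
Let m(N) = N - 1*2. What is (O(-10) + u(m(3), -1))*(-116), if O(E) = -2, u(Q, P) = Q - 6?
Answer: 812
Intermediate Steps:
m(N) = -2 + N (m(N) = N - 2 = -2 + N)
u(Q, P) = -6 + Q
(O(-10) + u(m(3), -1))*(-116) = (-2 + (-6 + (-2 + 3)))*(-116) = (-2 + (-6 + 1))*(-116) = (-2 - 5)*(-116) = -7*(-116) = 812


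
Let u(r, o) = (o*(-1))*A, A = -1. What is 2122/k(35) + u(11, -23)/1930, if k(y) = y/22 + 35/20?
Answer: 180196859/283710 ≈ 635.14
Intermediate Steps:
k(y) = 7/4 + y/22 (k(y) = y*(1/22) + 35*(1/20) = y/22 + 7/4 = 7/4 + y/22)
u(r, o) = o (u(r, o) = (o*(-1))*(-1) = -o*(-1) = o)
2122/k(35) + u(11, -23)/1930 = 2122/(7/4 + (1/22)*35) - 23/1930 = 2122/(7/4 + 35/22) - 23*1/1930 = 2122/(147/44) - 23/1930 = 2122*(44/147) - 23/1930 = 93368/147 - 23/1930 = 180196859/283710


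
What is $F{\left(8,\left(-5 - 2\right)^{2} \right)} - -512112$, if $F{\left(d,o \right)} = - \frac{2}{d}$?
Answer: $\frac{2048447}{4} \approx 5.1211 \cdot 10^{5}$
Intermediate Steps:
$F{\left(8,\left(-5 - 2\right)^{2} \right)} - -512112 = - \frac{2}{8} - -512112 = \left(-2\right) \frac{1}{8} + 512112 = - \frac{1}{4} + 512112 = \frac{2048447}{4}$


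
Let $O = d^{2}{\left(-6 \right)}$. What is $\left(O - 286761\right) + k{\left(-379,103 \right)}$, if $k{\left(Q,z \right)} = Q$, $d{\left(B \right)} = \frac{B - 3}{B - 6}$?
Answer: $- \frac{4594231}{16} \approx -2.8714 \cdot 10^{5}$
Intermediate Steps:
$d{\left(B \right)} = \frac{-3 + B}{-6 + B}$
$O = \frac{9}{16}$ ($O = \left(\frac{-3 - 6}{-6 - 6}\right)^{2} = \left(\frac{1}{-12} \left(-9\right)\right)^{2} = \left(\left(- \frac{1}{12}\right) \left(-9\right)\right)^{2} = \left(\frac{3}{4}\right)^{2} = \frac{9}{16} \approx 0.5625$)
$\left(O - 286761\right) + k{\left(-379,103 \right)} = \left(\frac{9}{16} - 286761\right) - 379 = - \frac{4588167}{16} - 379 = - \frac{4594231}{16}$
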